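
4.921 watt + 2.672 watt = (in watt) 7.593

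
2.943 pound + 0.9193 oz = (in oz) 48.01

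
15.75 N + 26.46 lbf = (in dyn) 1.334e+07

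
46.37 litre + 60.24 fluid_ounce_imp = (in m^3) 0.04808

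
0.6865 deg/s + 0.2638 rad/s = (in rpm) 2.634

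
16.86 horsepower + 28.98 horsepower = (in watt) 3.418e+04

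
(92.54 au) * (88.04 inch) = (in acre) 7.65e+09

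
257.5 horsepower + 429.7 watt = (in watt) 1.924e+05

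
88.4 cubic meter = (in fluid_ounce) 2.989e+06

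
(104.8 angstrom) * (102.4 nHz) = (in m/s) 1.073e-15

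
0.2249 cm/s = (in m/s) 0.002249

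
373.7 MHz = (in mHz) 3.737e+11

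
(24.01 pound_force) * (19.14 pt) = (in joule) 0.7211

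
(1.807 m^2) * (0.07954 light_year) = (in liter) 1.36e+18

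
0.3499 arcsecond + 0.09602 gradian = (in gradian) 0.09613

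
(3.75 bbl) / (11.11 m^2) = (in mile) 3.335e-05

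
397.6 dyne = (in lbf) 0.0008938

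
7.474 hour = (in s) 2.691e+04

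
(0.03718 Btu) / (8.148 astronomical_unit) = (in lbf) 7.235e-12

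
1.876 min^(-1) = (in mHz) 31.27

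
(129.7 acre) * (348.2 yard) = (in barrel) 1.051e+09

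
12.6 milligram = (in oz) 0.0004445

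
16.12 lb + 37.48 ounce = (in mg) 8.374e+06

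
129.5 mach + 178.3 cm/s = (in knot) 8.572e+04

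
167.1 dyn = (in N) 0.001671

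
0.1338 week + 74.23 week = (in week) 74.36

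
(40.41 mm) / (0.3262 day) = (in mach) 4.211e-09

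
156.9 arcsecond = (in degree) 0.04358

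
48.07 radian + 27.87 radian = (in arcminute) 2.611e+05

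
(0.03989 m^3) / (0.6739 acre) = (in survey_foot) 4.799e-05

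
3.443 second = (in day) 3.985e-05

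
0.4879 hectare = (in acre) 1.206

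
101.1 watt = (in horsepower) 0.1356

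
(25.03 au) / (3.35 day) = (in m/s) 1.294e+07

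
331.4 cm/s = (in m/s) 3.314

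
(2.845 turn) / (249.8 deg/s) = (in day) 4.745e-05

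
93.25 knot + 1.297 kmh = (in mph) 108.1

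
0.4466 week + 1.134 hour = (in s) 2.742e+05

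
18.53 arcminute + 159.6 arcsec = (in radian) 0.006164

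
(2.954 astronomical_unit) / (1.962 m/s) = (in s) 2.252e+11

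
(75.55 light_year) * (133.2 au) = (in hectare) 1.424e+27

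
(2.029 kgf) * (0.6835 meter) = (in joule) 13.6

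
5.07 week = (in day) 35.49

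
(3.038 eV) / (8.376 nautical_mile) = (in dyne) 3.138e-18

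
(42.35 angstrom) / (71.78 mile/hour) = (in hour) 3.666e-14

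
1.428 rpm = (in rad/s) 0.1495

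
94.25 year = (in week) 4914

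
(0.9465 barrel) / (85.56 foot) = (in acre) 1.426e-06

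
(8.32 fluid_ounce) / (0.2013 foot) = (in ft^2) 0.04317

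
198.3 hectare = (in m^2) 1.983e+06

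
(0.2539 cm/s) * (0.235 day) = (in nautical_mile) 0.02784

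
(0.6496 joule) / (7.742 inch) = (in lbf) 0.7426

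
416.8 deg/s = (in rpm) 69.47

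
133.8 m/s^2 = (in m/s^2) 133.8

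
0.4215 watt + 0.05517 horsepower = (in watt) 41.56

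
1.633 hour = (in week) 0.00972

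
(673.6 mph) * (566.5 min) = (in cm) 1.024e+09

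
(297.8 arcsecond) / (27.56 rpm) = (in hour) 1.39e-07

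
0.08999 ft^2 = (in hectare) 8.36e-07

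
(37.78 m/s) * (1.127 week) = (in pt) 7.3e+10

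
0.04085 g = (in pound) 9.006e-05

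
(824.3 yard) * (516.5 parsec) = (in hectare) 1.201e+18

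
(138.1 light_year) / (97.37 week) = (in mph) 4.963e+10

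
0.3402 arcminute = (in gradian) 0.0063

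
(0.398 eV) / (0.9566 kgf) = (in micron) 6.797e-15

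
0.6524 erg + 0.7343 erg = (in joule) 1.387e-07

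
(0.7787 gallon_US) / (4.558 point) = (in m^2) 1.833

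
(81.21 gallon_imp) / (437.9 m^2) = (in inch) 0.03319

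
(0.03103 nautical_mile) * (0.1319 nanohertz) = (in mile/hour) 1.696e-08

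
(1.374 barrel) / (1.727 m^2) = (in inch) 4.98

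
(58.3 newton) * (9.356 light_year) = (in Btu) 4.891e+15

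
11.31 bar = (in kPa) 1131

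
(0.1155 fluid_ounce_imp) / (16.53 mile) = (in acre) 3.048e-14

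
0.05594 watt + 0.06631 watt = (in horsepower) 0.0001639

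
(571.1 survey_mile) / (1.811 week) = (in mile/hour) 1.877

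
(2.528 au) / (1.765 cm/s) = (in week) 3.543e+07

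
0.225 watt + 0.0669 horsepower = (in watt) 50.11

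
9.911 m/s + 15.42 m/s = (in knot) 49.24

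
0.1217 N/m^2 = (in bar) 1.217e-06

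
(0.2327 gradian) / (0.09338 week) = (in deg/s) 3.708e-06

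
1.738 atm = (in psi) 25.54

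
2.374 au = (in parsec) 1.151e-05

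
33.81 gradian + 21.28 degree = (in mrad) 902.5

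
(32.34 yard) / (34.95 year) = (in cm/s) 2.683e-06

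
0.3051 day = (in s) 2.636e+04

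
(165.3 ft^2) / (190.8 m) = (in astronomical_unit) 5.38e-13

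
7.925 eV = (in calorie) 3.035e-19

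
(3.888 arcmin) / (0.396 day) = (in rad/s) 3.306e-08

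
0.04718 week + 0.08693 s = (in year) 0.0009048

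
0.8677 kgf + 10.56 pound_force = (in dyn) 5.548e+06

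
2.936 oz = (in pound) 0.1835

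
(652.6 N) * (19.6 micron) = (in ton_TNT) 3.057e-12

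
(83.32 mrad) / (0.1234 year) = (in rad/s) 2.141e-08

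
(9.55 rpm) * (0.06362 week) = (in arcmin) 1.323e+08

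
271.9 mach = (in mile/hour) 2.071e+05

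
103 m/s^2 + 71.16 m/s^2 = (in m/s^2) 174.2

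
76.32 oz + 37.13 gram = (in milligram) 2.201e+06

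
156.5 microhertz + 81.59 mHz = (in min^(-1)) 4.905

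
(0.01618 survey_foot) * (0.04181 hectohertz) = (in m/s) 0.02062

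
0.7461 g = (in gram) 0.7461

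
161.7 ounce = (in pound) 10.11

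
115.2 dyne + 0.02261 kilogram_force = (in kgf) 0.02273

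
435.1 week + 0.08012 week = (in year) 8.346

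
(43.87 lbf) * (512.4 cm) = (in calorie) 239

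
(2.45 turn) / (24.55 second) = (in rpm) 5.988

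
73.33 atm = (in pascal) 7.43e+06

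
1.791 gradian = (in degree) 1.612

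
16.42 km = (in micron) 1.642e+10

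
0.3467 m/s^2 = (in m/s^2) 0.3467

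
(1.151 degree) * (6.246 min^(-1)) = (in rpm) 0.01997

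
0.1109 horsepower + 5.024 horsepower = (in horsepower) 5.135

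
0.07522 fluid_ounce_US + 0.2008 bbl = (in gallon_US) 8.434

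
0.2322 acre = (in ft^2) 1.011e+04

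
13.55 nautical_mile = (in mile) 15.59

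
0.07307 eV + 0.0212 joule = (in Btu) 2.009e-05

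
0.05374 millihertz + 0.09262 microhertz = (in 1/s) 5.383e-05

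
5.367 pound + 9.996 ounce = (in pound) 5.992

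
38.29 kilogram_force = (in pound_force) 84.42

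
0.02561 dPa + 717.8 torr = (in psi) 13.88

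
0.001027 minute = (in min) 0.001027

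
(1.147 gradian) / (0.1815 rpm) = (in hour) 0.0002633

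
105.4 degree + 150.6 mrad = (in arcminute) 6842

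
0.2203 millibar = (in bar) 0.0002203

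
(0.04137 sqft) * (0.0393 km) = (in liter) 151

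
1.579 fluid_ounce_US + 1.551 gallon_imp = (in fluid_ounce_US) 240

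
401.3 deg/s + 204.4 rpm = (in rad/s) 28.41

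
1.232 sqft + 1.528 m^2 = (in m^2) 1.642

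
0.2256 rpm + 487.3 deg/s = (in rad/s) 8.529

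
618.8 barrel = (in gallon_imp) 2.164e+04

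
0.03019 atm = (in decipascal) 3.059e+04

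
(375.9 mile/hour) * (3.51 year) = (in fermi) 1.86e+25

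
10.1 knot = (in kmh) 18.71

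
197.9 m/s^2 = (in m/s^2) 197.9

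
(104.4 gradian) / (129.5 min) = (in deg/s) 0.01209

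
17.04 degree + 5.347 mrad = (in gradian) 19.27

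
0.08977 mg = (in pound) 1.979e-07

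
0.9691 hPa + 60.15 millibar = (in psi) 0.8865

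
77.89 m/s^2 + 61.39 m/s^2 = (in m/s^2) 139.3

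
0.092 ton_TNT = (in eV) 2.403e+27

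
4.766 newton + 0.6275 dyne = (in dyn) 4.766e+05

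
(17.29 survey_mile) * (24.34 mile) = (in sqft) 1.173e+10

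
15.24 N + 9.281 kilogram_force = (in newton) 106.3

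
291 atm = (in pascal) 2.949e+07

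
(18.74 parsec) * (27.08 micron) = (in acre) 3.869e+09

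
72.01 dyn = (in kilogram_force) 7.343e-05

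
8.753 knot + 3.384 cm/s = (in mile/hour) 10.15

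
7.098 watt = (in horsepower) 0.009519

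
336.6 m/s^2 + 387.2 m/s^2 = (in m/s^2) 723.8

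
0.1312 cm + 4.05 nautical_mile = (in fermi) 7.501e+18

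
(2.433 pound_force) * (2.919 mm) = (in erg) 3.159e+05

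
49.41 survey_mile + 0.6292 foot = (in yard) 8.696e+04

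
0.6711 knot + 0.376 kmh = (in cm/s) 44.97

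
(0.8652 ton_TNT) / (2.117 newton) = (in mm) 1.71e+12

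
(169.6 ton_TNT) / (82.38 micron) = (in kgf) 8.784e+14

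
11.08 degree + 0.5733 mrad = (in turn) 0.03087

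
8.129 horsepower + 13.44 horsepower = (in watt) 1.608e+04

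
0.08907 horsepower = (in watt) 66.42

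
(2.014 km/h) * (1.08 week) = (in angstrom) 3.654e+15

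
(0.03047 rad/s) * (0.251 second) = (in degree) 0.4382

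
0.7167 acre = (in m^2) 2900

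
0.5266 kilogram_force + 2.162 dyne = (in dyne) 5.164e+05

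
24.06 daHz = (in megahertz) 0.0002406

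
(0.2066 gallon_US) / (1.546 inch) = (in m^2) 0.01992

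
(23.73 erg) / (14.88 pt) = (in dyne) 45.21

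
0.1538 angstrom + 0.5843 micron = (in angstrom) 5843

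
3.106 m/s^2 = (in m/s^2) 3.106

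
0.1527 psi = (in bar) 0.01053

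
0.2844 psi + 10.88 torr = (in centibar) 3.411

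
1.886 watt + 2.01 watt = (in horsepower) 0.005225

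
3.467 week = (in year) 0.06649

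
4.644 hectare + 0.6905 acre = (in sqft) 5.3e+05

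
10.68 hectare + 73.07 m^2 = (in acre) 26.41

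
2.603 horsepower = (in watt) 1941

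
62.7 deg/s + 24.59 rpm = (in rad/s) 3.669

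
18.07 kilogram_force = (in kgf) 18.07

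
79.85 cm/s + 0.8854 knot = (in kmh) 4.514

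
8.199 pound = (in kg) 3.719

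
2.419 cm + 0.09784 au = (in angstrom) 1.464e+20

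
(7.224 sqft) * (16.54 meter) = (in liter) 1.11e+04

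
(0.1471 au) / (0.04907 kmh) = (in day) 1.869e+07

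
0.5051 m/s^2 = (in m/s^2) 0.5051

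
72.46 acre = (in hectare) 29.32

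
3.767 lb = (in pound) 3.767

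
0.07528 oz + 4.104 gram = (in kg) 0.006238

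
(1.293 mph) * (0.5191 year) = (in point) 2.682e+10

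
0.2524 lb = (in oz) 4.038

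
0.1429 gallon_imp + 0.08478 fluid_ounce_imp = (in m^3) 0.000652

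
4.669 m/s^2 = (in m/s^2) 4.669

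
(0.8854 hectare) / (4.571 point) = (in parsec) 1.779e-10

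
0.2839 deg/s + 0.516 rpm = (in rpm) 0.5633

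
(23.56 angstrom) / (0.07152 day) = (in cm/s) 3.813e-11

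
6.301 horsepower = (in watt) 4699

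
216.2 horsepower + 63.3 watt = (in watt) 1.613e+05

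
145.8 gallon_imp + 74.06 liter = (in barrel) 4.635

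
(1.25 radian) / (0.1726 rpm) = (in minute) 1.153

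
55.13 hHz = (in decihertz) 5.513e+04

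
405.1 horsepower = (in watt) 3.021e+05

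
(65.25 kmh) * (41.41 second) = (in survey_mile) 0.4664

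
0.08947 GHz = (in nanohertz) 8.947e+16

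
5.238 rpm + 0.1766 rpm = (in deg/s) 32.49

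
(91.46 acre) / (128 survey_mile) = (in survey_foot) 5.895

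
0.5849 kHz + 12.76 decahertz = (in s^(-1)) 712.5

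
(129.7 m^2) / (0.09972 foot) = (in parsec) 1.383e-13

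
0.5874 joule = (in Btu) 0.0005567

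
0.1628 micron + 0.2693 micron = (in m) 4.321e-07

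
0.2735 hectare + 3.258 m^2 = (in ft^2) 2.947e+04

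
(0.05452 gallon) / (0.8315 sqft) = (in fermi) 2.672e+12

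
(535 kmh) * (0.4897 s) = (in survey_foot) 238.8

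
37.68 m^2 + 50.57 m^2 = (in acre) 0.02181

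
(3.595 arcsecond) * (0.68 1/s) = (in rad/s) 1.185e-05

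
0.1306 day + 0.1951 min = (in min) 188.3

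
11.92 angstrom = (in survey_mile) 7.407e-13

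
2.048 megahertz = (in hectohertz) 2.048e+04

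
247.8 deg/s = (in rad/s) 4.325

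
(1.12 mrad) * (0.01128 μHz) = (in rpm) 1.206e-10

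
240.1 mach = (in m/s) 8.175e+04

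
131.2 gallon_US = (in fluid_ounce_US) 1.679e+04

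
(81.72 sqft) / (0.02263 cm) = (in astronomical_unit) 2.243e-07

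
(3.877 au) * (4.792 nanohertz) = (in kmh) 1.001e+04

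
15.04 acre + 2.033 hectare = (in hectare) 8.119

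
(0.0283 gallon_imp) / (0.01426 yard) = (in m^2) 0.009867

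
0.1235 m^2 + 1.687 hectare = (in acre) 4.169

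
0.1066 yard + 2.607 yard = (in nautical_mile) 0.00134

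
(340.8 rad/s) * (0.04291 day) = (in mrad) 1.263e+09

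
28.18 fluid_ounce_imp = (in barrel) 0.005036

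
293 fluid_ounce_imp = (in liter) 8.325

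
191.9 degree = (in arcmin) 1.151e+04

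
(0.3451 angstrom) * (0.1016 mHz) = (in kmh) 1.262e-14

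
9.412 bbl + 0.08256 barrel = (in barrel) 9.495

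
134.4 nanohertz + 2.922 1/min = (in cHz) 4.87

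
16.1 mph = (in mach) 0.02114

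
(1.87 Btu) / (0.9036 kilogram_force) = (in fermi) 2.226e+17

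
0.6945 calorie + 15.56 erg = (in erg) 2.906e+07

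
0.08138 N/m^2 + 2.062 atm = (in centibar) 208.9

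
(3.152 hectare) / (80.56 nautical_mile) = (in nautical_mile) 0.0001141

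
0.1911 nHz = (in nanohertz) 0.1911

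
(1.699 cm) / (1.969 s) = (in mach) 2.534e-05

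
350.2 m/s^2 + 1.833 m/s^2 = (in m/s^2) 352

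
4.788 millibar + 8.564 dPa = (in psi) 0.06957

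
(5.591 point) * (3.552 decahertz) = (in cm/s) 7.006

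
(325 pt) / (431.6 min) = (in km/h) 1.594e-05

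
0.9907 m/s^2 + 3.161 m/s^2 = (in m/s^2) 4.152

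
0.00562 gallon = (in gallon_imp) 0.00468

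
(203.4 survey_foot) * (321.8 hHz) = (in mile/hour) 4.463e+06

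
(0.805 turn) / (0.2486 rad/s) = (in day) 0.0002355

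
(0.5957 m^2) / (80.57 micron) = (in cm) 7.394e+05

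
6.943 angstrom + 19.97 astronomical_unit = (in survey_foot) 9.801e+12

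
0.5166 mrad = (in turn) 8.222e-05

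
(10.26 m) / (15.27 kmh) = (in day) 2.8e-05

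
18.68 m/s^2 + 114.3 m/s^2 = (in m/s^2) 133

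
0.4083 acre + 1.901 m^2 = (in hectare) 0.1654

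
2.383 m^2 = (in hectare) 0.0002383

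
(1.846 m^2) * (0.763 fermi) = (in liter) 1.408e-12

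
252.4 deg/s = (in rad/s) 4.405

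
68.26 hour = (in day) 2.844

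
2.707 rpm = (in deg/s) 16.24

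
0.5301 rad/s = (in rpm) 5.062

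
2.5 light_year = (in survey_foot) 7.76e+16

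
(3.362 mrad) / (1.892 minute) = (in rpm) 0.0002828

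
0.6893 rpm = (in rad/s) 0.07218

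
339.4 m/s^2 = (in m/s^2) 339.4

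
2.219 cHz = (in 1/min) 1.331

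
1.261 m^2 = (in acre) 0.0003116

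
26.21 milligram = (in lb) 5.778e-05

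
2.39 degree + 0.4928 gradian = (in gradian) 3.148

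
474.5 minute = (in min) 474.5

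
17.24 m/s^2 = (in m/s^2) 17.24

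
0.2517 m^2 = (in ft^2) 2.709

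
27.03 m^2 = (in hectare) 0.002703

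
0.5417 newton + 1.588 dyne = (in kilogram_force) 0.05524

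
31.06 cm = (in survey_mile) 0.000193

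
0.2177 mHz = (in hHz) 2.177e-06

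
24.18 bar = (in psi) 350.7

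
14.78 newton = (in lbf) 3.323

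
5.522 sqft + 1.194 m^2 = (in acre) 0.0004218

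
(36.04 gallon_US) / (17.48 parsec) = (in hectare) 2.529e-23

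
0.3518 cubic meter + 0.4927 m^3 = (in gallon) 223.1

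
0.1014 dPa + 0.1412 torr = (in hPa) 0.1884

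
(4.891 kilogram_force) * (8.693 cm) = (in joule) 4.17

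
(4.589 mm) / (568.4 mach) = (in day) 2.744e-13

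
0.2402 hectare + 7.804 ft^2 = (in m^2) 2403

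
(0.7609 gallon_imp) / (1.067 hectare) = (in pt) 0.000919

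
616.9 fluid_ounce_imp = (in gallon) 4.63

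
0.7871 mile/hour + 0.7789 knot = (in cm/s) 75.26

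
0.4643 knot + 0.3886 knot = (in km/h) 1.58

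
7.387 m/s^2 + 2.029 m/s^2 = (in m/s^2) 9.416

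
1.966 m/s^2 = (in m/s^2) 1.966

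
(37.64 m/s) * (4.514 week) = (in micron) 1.028e+14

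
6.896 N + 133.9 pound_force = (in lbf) 135.5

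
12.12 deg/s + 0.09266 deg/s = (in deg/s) 12.21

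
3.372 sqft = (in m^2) 0.3133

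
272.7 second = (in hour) 0.07575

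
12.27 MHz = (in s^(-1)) 1.227e+07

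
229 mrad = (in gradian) 14.58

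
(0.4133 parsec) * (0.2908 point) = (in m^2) 1.308e+12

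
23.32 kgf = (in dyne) 2.287e+07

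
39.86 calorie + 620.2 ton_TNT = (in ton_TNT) 620.2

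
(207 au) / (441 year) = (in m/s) 2227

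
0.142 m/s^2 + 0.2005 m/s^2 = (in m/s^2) 0.3425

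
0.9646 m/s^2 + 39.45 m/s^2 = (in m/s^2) 40.41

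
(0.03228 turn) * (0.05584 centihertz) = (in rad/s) 0.0001133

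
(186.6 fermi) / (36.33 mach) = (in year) 4.783e-25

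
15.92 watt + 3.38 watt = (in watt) 19.3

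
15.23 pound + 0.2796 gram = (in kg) 6.908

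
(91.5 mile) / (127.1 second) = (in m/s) 1159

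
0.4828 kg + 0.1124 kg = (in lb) 1.312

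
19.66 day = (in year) 0.05386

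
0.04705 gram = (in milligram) 47.05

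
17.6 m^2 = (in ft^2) 189.4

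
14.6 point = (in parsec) 1.669e-19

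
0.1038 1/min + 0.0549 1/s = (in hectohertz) 0.0005663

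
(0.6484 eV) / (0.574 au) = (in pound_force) 2.72e-31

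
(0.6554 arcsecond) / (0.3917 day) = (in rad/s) 9.389e-11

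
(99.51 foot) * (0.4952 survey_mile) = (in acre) 5.973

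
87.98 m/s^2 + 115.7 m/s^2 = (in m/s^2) 203.7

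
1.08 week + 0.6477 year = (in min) 3.513e+05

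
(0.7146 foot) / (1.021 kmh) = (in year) 2.435e-08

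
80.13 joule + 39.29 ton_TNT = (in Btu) 1.558e+08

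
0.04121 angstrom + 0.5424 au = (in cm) 8.114e+12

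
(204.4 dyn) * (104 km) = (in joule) 212.6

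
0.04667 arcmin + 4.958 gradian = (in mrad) 77.89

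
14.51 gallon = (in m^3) 0.05493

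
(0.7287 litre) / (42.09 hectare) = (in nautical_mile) 9.348e-13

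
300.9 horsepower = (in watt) 2.244e+05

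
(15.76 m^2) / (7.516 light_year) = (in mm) 2.216e-13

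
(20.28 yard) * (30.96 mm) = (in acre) 0.0001419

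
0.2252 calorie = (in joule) 0.9422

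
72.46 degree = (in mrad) 1265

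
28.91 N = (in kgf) 2.948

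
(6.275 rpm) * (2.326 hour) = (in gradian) 3.503e+05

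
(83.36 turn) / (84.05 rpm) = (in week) 9.839e-05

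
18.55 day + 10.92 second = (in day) 18.55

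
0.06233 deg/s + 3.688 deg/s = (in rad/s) 0.06546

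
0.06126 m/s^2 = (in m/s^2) 0.06126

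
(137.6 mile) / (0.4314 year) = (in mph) 0.03641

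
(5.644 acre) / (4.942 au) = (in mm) 3.089e-05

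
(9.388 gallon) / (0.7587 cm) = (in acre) 0.001157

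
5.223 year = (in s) 1.647e+08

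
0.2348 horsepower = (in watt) 175.1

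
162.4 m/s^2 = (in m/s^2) 162.4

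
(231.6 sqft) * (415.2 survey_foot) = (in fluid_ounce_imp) 9.583e+07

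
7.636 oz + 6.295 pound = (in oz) 108.4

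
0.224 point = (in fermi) 7.902e+10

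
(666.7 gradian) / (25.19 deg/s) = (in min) 0.397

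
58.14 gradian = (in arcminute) 3140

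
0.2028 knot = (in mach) 0.0003064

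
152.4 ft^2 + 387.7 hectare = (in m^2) 3.877e+06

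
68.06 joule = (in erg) 6.806e+08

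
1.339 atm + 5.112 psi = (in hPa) 1709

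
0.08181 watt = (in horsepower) 0.0001097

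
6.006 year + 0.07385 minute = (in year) 6.006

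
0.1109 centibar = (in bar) 0.001109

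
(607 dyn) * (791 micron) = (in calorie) 1.148e-06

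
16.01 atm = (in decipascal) 1.622e+07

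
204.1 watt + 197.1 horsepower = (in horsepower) 197.4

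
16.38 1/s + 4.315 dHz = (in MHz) 1.681e-05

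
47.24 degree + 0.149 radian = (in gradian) 61.97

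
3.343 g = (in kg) 0.003343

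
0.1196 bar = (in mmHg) 89.71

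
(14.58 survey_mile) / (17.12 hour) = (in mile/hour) 0.8516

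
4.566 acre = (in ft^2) 1.989e+05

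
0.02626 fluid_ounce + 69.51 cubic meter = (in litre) 6.951e+04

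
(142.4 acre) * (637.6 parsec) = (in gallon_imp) 2.494e+27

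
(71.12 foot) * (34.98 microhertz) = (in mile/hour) 0.001696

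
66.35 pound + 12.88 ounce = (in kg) 30.46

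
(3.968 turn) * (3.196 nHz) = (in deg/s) 4.565e-06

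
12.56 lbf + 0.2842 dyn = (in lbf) 12.56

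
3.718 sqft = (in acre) 8.535e-05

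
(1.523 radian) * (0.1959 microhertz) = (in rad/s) 2.984e-07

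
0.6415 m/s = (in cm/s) 64.15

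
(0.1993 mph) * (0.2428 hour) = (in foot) 255.5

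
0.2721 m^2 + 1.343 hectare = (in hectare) 1.343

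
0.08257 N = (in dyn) 8257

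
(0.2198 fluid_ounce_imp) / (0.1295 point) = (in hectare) 1.367e-05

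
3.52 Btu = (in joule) 3714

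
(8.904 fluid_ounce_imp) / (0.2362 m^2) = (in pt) 3.036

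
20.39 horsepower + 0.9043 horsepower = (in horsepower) 21.29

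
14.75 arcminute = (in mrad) 4.291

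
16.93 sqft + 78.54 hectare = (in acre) 194.1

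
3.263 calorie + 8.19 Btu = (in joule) 8655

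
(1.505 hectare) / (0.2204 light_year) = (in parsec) 2.339e-28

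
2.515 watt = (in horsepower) 0.003373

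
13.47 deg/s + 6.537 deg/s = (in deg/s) 20.01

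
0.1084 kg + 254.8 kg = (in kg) 254.9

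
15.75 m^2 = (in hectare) 0.001575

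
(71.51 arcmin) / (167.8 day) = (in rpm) 1.37e-08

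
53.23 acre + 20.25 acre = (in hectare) 29.74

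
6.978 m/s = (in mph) 15.61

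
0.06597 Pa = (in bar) 6.597e-07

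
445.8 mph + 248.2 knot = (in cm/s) 3.27e+04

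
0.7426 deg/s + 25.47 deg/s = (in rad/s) 0.4575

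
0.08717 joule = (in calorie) 0.02083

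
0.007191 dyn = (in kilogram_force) 7.333e-09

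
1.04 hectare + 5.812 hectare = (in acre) 16.93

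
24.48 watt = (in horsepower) 0.03283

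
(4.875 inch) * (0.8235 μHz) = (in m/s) 1.02e-07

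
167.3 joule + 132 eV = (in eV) 1.044e+21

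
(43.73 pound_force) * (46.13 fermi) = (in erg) 8.973e-05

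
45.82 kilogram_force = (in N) 449.3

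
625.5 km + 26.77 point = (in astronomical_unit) 4.181e-06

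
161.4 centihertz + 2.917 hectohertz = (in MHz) 0.0002933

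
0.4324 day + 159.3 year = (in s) 5.024e+09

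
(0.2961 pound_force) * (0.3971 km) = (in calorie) 125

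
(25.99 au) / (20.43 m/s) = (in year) 6035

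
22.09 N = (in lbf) 4.966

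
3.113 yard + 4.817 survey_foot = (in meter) 4.315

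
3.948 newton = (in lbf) 0.8875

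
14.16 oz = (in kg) 0.4014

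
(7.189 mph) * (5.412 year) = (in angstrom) 5.485e+18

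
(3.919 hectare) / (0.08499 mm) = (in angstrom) 4.611e+18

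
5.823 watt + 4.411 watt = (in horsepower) 0.01372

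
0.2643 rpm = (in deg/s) 1.586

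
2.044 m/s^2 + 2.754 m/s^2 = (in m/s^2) 4.798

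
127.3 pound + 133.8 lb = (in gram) 1.184e+05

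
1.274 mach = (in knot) 843.2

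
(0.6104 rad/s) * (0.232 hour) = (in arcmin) 1.753e+06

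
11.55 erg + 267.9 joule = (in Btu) 0.2539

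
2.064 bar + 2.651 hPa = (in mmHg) 1550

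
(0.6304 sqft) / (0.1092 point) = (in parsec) 4.927e-14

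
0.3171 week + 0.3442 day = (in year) 0.007024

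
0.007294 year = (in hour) 63.9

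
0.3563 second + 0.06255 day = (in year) 0.0001714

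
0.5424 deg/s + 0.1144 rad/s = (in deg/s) 7.097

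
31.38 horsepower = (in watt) 2.34e+04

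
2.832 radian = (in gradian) 180.3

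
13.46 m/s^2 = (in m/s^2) 13.46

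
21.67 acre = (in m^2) 8.77e+04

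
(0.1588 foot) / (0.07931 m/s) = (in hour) 0.0001695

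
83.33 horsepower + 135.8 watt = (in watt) 6.227e+04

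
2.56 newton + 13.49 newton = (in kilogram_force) 1.637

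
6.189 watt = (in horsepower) 0.0083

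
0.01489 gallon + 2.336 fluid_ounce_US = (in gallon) 0.03314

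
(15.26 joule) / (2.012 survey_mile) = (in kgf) 0.0004806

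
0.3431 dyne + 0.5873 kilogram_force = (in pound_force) 1.295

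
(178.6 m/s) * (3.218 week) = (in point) 9.853e+11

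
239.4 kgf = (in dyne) 2.348e+08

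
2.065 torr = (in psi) 0.03993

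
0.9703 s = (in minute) 0.01617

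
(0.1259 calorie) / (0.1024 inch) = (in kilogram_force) 20.65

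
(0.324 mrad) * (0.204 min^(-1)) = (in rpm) 1.052e-05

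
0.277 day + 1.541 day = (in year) 0.004981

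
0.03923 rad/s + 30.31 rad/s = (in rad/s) 30.35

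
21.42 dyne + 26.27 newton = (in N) 26.27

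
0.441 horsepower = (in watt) 328.9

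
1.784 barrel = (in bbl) 1.784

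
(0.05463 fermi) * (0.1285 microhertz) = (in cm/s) 7.02e-22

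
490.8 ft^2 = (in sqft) 490.8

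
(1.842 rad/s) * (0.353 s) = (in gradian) 41.39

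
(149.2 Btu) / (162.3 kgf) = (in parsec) 3.205e-15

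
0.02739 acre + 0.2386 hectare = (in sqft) 2.688e+04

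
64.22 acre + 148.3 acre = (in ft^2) 9.257e+06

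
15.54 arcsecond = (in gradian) 0.004796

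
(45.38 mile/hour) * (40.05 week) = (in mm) 4.914e+11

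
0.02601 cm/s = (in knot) 0.0005056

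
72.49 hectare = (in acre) 179.1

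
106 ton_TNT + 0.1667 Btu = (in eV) 2.768e+30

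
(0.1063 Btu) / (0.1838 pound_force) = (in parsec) 4.446e-15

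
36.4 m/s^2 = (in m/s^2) 36.4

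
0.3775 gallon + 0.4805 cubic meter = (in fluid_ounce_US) 1.63e+04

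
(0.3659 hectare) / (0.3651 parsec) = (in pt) 9.207e-10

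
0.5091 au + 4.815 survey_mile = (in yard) 8.329e+10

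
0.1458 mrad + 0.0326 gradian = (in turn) 0.0001047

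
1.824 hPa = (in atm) 0.0018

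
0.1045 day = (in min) 150.5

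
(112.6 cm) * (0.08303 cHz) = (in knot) 0.001817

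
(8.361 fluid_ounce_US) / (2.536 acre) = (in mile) 1.497e-11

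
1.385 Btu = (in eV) 9.12e+21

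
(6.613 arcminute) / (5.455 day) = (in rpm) 3.898e-08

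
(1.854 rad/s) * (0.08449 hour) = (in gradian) 3.59e+04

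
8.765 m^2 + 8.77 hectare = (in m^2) 8.771e+04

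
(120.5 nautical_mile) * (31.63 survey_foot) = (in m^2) 2.152e+06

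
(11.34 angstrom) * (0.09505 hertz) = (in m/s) 1.078e-10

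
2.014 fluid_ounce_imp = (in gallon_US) 0.01512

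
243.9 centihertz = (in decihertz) 24.39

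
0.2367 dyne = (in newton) 2.367e-06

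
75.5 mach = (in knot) 4.997e+04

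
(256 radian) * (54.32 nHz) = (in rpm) 0.0001328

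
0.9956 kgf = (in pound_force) 2.195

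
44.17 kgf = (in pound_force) 97.38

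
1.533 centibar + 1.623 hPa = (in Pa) 1695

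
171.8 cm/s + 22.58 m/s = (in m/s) 24.3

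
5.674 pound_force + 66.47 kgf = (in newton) 677.1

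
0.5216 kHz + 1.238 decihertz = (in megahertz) 0.0005217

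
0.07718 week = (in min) 778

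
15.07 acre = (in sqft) 6.564e+05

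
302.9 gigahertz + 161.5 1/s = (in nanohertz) 3.029e+20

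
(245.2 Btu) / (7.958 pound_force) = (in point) 2.072e+07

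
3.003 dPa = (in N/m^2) 0.3003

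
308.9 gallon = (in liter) 1169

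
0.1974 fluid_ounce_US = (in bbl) 3.672e-05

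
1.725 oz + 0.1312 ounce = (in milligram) 5.262e+04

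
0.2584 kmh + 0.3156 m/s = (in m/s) 0.3874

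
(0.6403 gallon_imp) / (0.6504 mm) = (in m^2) 4.475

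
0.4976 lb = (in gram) 225.7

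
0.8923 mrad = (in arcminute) 3.068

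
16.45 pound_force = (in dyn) 7.317e+06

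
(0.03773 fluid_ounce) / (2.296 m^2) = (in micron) 0.486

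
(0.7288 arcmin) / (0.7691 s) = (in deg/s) 0.01579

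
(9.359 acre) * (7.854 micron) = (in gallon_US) 78.58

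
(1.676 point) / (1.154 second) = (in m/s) 0.0005124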